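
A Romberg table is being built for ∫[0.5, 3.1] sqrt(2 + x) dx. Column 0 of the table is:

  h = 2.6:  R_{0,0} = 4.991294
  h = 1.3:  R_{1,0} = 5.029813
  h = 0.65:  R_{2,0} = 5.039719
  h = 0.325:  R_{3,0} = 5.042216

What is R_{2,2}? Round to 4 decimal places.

Richardson extrapolation on the trapezoidal column (denominator 4−1=3):
R_{1,1} = 5.029813 + (5.029813 − 4.991294)/3 = 5.042653
R_{2,1} = 5.039719 + (5.039719 − 5.029813)/3 = 5.043021
R_{2,2} = 5.043021 + (5.043021 − 5.042653)/15 = 5.043046

5.0430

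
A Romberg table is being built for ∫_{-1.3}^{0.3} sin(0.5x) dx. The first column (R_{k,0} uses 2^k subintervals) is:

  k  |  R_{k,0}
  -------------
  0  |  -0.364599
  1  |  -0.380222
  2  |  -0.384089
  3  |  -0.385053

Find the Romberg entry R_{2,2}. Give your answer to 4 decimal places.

Richardson extrapolation on the trapezoidal column (denominator 4−1=3):
R_{1,1} = (4·(-0.380222) − (-0.364599)) / 3 = -0.385430
R_{2,1} = -0.384089 + (-0.384089 − (-0.380222))/3 = -0.385378
R_{2,2} = (16·(-0.385378) − (-0.385430)) / 15 = -0.385375
(Column j=1 coincides with Simpson's rule on the same nodes.)

-0.3854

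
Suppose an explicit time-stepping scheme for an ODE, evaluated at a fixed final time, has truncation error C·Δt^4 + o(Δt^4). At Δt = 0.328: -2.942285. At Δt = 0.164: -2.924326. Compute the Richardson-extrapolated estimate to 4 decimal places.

The leading error scales as Δt^4; refining by a factor of 2 reduces it by 2^4 = 16.
Extrapolated value = (16·A(Δt/2) − A(Δt)) / (16 − 1)
= (16·(-2.924326) − (-2.942285)) / 15
= -43.846931 / 15 = -2.923129

-2.9231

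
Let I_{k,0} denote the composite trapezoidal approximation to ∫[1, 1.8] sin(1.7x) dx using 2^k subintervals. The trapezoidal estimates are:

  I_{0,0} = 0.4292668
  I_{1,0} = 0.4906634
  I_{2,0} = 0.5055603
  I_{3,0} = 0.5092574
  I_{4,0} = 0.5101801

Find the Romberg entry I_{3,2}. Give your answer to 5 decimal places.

0.51049

Richardson extrapolation on the trapezoidal column (denominator 4−1=3):
I_{2,1} = (4·0.5055603 − 0.4906634) / 3 = 0.5105259
I_{3,1} = (4·0.5092574 − 0.5055603) / 3 = 0.5104898
I_{3,2} = 0.5104898 + (0.5104898 − 0.5105259)/15 = 0.5104874
(Column j=1 coincides with Simpson's rule on the same nodes.)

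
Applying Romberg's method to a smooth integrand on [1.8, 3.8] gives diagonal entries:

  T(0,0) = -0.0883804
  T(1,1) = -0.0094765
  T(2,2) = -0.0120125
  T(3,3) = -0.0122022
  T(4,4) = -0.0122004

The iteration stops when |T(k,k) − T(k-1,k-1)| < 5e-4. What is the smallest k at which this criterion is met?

|T(1,1) − T(0,0)| = 0.0789039 ≥ 5e-4
|T(2,2) − T(1,1)| = 0.0025360 ≥ 5e-4
|T(3,3) − T(2,2)| = 0.0001897 < 5e-4

k = 3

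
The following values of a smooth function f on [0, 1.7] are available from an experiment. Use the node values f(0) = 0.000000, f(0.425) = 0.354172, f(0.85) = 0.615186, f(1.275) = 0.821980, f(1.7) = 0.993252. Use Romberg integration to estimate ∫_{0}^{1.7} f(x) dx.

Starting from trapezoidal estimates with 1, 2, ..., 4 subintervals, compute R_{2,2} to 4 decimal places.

0.9817

R_{0,0} (trapezoid, 1 panel, h=1.7000): 0.844264
R_{1,0} (trapezoid, 2 panels, h=0.8500): 0.945040
R_{2,0} (trapezoid, 4 panels, h=0.4250): 0.972385
R_{1,1} = 0.945040 + (0.945040 − 0.844264)/3 = 0.978632
R_{2,1} = 0.972385 + (0.972385 − 0.945040)/3 = 0.981500
R_{2,2} = 0.981500 + (0.981500 − 0.978632)/15 = 0.981691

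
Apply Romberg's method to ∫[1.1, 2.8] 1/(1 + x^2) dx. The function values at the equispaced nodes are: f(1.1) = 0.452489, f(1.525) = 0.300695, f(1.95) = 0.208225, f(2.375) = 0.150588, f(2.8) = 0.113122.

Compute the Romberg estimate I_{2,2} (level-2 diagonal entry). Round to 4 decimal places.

0.3948

I_{0,0} (trapezoid, 1 panel, h=1.7000): 0.480769
I_{1,0} (trapezoid, 2 panels, h=0.8500): 0.417376
I_{2,0} (trapezoid, 4 panels, h=0.4250): 0.400483
I_{1,1} = 0.417376 + (0.417376 − 0.480769)/3 = 0.396245
I_{2,1} = 0.400483 + (0.400483 − 0.417376)/3 = 0.394852
I_{2,2} = 0.394852 + (0.394852 − 0.396245)/15 = 0.394759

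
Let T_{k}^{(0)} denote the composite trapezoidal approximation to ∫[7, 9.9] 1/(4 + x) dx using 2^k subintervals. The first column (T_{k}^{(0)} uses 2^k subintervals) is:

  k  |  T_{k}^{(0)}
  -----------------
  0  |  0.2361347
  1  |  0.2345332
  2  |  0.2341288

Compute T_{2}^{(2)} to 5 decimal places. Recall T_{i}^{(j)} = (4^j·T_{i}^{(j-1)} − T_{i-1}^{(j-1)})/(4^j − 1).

0.23399

T_{1}^{(1)} = (4·0.2345332 − 0.2361347) / 3 = 0.2339994
T_{2}^{(1)} = (4·0.2341288 − 0.2345332) / 3 = 0.2339940
T_{2}^{(2)} = (16·0.2339940 − 0.2339994) / 15 = 0.2339936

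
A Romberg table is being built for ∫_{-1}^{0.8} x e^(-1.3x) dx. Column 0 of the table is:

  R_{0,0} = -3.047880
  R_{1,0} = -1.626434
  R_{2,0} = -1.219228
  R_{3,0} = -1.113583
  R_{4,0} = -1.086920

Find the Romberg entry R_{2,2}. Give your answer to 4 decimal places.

Richardson extrapolation on the trapezoidal column (denominator 4−1=3):
R_{1,1} = (4·(-1.626434) − (-3.047880)) / 3 = -1.152619
R_{2,1} = (4·(-1.219228) − (-1.626434)) / 3 = -1.083493
R_{2,2} = (16·(-1.083493) − (-1.152619)) / 15 = -1.078885

-1.0789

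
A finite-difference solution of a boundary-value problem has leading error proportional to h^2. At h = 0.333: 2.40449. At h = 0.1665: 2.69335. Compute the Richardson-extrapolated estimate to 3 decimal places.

Extrapolated value = (4·A(h/2) − A(h)) / (4 − 1)
= (4·2.69335 − 2.40449) / 3
= 8.36891 / 3 = 2.78964

2.790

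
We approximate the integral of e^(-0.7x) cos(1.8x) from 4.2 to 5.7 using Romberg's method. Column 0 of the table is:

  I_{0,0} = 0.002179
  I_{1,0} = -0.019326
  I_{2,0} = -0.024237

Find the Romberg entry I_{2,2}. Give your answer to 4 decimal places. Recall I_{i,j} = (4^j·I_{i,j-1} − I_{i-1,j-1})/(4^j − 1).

-0.0258

I_{1,1} = -0.019326 + (-0.019326 − 0.002179)/3 = -0.026494
I_{2,1} = -0.024237 + (-0.024237 − (-0.019326))/3 = -0.025874
I_{2,2} = -0.025874 + (-0.025874 − (-0.026494))/15 = -0.025833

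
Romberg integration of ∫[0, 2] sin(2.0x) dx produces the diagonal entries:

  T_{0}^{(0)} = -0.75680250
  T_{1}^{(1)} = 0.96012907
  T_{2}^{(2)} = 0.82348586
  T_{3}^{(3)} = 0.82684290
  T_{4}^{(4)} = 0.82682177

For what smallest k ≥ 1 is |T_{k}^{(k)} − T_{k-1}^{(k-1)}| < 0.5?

k = 2

|T_{1}^{(1)} − T_{0}^{(0)}| = 1.71693157 ≥ 0.5
|T_{2}^{(2)} − T_{1}^{(1)}| = 0.13664321 < 0.5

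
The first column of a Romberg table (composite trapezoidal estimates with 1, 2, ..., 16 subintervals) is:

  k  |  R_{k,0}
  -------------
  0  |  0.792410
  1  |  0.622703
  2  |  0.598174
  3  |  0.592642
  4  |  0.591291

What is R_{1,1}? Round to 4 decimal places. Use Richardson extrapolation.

0.5661

Richardson extrapolation on the trapezoidal column (denominator 4−1=3):
R_{1,1} = (4·0.622703 − 0.792410) / 3 = 0.566134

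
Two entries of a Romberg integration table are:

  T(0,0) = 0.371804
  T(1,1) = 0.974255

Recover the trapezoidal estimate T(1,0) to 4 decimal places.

0.8236

From T(1,1) = (4·T(1,0) − T(0,0))/3, solve for T(1,0):
4·T(1,0) = 3·0.974255 + 0.371804 = 3.294569
T(1,0) = 0.823642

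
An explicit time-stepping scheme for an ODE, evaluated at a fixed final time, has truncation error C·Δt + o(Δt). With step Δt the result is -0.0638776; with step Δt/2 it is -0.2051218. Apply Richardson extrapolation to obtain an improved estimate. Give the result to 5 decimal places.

-0.34637

Extrapolated value = (2·A(Δt/2) − A(Δt)) / (2 − 1)
= (2·(-0.2051218) − (-0.0638776)) / 1
= -0.3463660 / 1 = -0.3463660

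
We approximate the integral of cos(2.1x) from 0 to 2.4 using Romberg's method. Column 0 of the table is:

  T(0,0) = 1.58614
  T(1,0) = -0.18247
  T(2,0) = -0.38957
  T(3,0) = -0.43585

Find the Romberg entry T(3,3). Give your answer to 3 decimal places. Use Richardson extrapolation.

T(1,1) = (4·(-0.18247) − 1.58614) / 3 = -0.77201
T(2,1) = (4·(-0.38957) − (-0.18247)) / 3 = -0.45860
T(3,1) = -0.43585 + (-0.43585 − (-0.38957))/3 = -0.45128
T(2,2) = (16·(-0.45860) − (-0.77201)) / 15 = -0.43771
T(3,2) = -0.45128 + (-0.45128 − (-0.45860))/15 = -0.45079
T(3,3) = -0.45079 + (-0.45079 − (-0.43771))/63 = -0.45100

-0.451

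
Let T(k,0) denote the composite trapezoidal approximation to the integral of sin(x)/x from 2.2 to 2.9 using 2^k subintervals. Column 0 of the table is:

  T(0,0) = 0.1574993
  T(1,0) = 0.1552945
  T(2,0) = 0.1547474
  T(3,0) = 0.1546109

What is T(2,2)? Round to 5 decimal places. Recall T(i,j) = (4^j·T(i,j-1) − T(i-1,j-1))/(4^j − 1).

Richardson extrapolation on the trapezoidal column (denominator 4−1=3):
T(1,1) = (4·0.1552945 − 0.1574993) / 3 = 0.1545596
T(2,1) = 0.1547474 + (0.1547474 − 0.1552945)/3 = 0.1545650
T(2,2) = 0.1545650 + (0.1545650 − 0.1545596)/15 = 0.1545654
(Column j=1 coincides with Simpson's rule on the same nodes.)

0.15457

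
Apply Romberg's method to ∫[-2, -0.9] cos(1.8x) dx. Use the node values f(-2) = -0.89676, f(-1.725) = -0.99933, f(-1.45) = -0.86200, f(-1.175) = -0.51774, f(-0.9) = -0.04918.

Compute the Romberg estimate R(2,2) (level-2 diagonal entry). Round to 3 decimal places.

-0.801

R(0,0) (trapezoid, 1 panel, h=1.1000): -0.52027
R(1,0) (trapezoid, 2 panels, h=0.5500): -0.73423
R(2,0) (trapezoid, 4 panels, h=0.2750): -0.78431
R(1,1) = -0.73423 + (-0.73423 − (-0.52027))/3 = -0.80555
R(2,1) = -0.78431 + (-0.78431 − (-0.73423))/3 = -0.80100
R(2,2) = -0.80100 + (-0.80100 − (-0.80555))/15 = -0.80070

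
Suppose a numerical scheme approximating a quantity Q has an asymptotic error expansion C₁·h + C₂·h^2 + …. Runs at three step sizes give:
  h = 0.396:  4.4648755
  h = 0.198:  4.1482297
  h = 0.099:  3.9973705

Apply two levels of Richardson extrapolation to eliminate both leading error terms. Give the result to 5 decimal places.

3.85149

First eliminate the h term (factor 2^1 = 2):
  B₁ = (2·4.1482297 − 4.4648755)/1 = 3.8315839
  B₂ = (2·3.9973705 − 4.1482297)/1 = 3.8465113
Then eliminate the h^2 term (factor 2^2 = 4):
  (4·3.8465113 − 3.8315839)/3 = 3.8514871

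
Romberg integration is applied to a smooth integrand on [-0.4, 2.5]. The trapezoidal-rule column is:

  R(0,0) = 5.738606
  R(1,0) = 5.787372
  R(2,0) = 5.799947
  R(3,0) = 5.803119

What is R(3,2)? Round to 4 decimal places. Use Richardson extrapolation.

Richardson extrapolation on the trapezoidal column (denominator 4−1=3):
R(2,1) = 5.799947 + (5.799947 − 5.787372)/3 = 5.804139
R(3,1) = (4·5.803119 − 5.799947) / 3 = 5.804176
R(3,2) = (16·5.804176 − 5.804139) / 15 = 5.804178
(Column j=1 coincides with Simpson's rule on the same nodes.)

5.8042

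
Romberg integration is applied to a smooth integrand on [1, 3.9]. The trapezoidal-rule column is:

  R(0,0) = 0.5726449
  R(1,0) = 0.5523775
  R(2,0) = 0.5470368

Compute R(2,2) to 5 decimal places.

Richardson extrapolation on the trapezoidal column (denominator 4−1=3):
R(1,1) = 0.5523775 + (0.5523775 − 0.5726449)/3 = 0.5456217
R(2,1) = (4·0.5470368 − 0.5523775) / 3 = 0.5452566
R(2,2) = 0.5452566 + (0.5452566 − 0.5456217)/15 = 0.5452323

0.54523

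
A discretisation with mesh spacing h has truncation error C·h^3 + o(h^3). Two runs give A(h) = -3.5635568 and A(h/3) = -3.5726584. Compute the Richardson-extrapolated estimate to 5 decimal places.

Extrapolated value = (27·A(h/3) − A(h)) / (27 − 1)
= (27·(-3.5726584) − (-3.5635568)) / 26
= -92.8982200 / 26 = -3.5730085

-3.57301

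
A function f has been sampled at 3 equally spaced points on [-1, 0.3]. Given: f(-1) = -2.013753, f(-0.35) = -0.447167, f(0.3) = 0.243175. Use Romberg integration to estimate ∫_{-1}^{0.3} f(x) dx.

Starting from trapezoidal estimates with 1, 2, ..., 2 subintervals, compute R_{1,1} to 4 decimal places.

-0.7712

R_{0,0} (trapezoid, 1 panel, h=1.3000): -1.150876
R_{1,0} (trapezoid, 2 panels, h=0.6500): -0.866096
R_{1,1} = -0.866096 + (-0.866096 − (-1.150876))/3 = -0.771169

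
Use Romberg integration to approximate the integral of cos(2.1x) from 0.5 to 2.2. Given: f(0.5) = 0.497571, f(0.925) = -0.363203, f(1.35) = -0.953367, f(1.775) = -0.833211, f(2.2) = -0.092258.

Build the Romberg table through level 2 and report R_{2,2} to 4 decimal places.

-0.8857

R_{0,0} (trapezoid, 1 panel, h=1.7000): 0.344516
R_{1,0} (trapezoid, 2 panels, h=0.8500): -0.638104
R_{2,0} (trapezoid, 4 panels, h=0.4250): -0.827528
R_{1,1} = -0.638104 + (-0.638104 − 0.344516)/3 = -0.965644
R_{2,1} = -0.827528 + (-0.827528 − (-0.638104))/3 = -0.890669
R_{2,2} = -0.890669 + (-0.890669 − (-0.965644))/15 = -0.885671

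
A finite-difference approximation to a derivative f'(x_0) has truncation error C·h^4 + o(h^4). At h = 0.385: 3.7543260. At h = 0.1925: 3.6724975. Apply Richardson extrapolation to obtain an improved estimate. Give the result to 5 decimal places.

The leading error scales as h^4; refining by a factor of 2 reduces it by 2^4 = 16.
Extrapolated value = (16·A(h/2) − A(h)) / (16 − 1)
= (16·3.6724975 − 3.7543260) / 15
= 55.0056340 / 15 = 3.6670423

3.66704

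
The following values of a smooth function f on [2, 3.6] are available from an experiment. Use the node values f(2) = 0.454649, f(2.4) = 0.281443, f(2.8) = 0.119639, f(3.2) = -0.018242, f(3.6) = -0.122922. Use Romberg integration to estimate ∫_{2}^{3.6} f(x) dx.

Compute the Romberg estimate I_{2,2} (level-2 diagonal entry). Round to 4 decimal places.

I_{0,0} (trapezoid, 1 panel, h=1.6000): 0.265382
I_{1,0} (trapezoid, 2 panels, h=0.8000): 0.228402
I_{2,0} (trapezoid, 4 panels, h=0.4000): 0.219481
I_{1,1} = 0.228402 + (0.228402 − 0.265382)/3 = 0.216075
I_{2,1} = 0.219481 + (0.219481 − 0.228402)/3 = 0.216507
I_{2,2} = 0.216507 + (0.216507 − 0.216075)/15 = 0.216536

0.2165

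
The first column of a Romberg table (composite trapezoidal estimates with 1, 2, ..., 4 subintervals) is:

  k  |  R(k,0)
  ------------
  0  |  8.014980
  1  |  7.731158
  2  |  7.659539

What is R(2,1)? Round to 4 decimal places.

7.6357

Richardson extrapolation on the trapezoidal column (denominator 4−1=3):
R(2,1) = (4·7.659539 − 7.731158) / 3 = 7.635666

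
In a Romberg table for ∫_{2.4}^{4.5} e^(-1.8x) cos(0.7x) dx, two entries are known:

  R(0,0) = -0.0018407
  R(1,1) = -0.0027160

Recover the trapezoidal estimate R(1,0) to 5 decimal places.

-0.00250

From R(1,1) = (4·R(1,0) − R(0,0))/3, solve for R(1,0):
4·R(1,0) = 3·(-0.0027160) + (-0.0018407) = -0.0099887
R(1,0) = -0.0024972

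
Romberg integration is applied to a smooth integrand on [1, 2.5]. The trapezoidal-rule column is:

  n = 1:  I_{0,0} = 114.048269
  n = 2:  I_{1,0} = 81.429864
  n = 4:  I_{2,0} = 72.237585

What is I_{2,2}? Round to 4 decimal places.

69.0813

I_{1,1} = (4·81.429864 − 114.048269) / 3 = 70.557062
I_{2,1} = (4·72.237585 − 81.429864) / 3 = 69.173492
I_{2,2} = (16·69.173492 − 70.557062) / 15 = 69.081254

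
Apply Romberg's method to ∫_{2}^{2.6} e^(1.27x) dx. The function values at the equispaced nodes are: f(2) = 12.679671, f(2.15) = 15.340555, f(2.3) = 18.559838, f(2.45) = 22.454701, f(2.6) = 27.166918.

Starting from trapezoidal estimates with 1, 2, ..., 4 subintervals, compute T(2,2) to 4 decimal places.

11.4073

T(0,0) (trapezoid, 1 panel, h=0.6000): 11.953977
T(1,0) (trapezoid, 2 panels, h=0.3000): 11.544940
T(2,0) (trapezoid, 4 panels, h=0.1500): 11.441758
T(1,1) = 11.544940 + (11.544940 − 11.953977)/3 = 11.408594
T(2,1) = 11.441758 + (11.441758 − 11.544940)/3 = 11.407364
T(2,2) = 11.407364 + (11.407364 − 11.408594)/15 = 11.407282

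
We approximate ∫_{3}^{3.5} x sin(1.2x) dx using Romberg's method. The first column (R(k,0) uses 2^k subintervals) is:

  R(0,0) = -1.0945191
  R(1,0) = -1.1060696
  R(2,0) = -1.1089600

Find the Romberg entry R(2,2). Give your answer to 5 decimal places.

R(1,1) = (4·(-1.1060696) − (-1.0945191)) / 3 = -1.1099198
R(2,1) = -1.1089600 + (-1.1089600 − (-1.1060696))/3 = -1.1099235
R(2,2) = -1.1099235 + (-1.1099235 − (-1.1099198))/15 = -1.1099237

-1.10992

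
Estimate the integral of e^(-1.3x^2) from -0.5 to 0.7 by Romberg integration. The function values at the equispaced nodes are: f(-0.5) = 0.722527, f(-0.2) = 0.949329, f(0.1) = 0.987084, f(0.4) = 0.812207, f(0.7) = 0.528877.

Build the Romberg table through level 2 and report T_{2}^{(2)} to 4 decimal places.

T_{0}^{(0)} (trapezoid, 1 panel, h=1.2000): 0.750842
T_{1}^{(0)} (trapezoid, 2 panels, h=0.6000): 0.967672
T_{2}^{(0)} (trapezoid, 4 panels, h=0.3000): 1.012297
T_{1}^{(1)} = 0.967672 + (0.967672 − 0.750842)/3 = 1.039949
T_{2}^{(1)} = 1.012297 + (1.012297 − 0.967672)/3 = 1.027172
T_{2}^{(2)} = 1.027172 + (1.027172 − 1.039949)/15 = 1.026320

1.0263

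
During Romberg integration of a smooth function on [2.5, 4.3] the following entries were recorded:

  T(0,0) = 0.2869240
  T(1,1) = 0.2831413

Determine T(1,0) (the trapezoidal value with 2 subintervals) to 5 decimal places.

0.28409

From T(1,1) = (4·T(1,0) − T(0,0))/3, solve for T(1,0):
4·T(1,0) = 3·0.2831413 + 0.2869240 = 1.1363479
T(1,0) = 0.2840870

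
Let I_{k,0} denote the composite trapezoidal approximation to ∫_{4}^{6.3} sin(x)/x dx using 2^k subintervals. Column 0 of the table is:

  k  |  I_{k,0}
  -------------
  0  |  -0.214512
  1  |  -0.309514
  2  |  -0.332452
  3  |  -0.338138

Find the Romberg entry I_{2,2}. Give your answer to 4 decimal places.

-0.3400

I_{1,1} = -0.309514 + (-0.309514 − (-0.214512))/3 = -0.341181
I_{2,1} = -0.332452 + (-0.332452 − (-0.309514))/3 = -0.340098
I_{2,2} = (16·(-0.340098) − (-0.341181)) / 15 = -0.340026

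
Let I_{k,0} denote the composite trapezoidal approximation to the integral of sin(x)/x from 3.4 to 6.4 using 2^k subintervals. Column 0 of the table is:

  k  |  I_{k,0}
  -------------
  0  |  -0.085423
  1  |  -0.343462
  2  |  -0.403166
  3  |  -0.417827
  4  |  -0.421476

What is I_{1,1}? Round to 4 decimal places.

Richardson extrapolation on the trapezoidal column (denominator 4−1=3):
I_{1,1} = (4·(-0.343462) − (-0.085423)) / 3 = -0.429475

-0.4295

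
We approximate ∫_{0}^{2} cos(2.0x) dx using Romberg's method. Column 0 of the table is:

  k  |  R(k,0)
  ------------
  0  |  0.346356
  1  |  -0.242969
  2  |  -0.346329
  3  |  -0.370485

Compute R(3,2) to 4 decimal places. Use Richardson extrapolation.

-0.3784

Richardson extrapolation on the trapezoidal column (denominator 4−1=3):
R(2,1) = -0.346329 + (-0.346329 − (-0.242969))/3 = -0.380782
R(3,1) = -0.370485 + (-0.370485 − (-0.346329))/3 = -0.378537
R(3,2) = -0.378537 + (-0.378537 − (-0.380782))/15 = -0.378387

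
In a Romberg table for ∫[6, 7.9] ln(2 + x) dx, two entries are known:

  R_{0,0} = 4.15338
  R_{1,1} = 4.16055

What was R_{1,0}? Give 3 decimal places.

From R_{1,1} = (4·R_{1,0} − R_{0,0})/3, solve for R_{1,0}:
4·R_{1,0} = 3·4.16055 + 4.15338 = 16.63503
R_{1,0} = 4.15876

4.159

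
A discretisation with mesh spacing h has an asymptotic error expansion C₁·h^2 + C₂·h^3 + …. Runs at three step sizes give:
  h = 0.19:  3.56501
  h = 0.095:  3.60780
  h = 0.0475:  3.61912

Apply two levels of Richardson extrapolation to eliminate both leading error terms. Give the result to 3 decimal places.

First eliminate the h^2 term (factor 2^2 = 4):
  B₁ = (4·3.60780 − 3.56501)/3 = 3.62206
  B₂ = (4·3.61912 − 3.60780)/3 = 3.62289
Then eliminate the h^3 term (factor 2^3 = 8):
  (8·3.62289 − 3.62206)/7 = 3.62301

3.623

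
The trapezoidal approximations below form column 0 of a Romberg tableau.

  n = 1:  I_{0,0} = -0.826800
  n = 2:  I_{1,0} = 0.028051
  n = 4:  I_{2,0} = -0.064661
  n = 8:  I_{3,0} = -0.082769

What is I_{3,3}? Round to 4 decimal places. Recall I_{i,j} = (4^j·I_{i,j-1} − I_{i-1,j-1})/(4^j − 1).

I_{1,1} = 0.028051 + (0.028051 − (-0.826800))/3 = 0.313001
I_{2,1} = (4·(-0.064661) − 0.028051) / 3 = -0.095565
I_{3,1} = -0.082769 + (-0.082769 − (-0.064661))/3 = -0.088805
I_{2,2} = (16·(-0.095565) − 0.313001) / 15 = -0.122803
I_{3,2} = -0.088805 + (-0.088805 − (-0.095565))/15 = -0.088354
I_{3,3} = (64·(-0.088354) − (-0.122803)) / 63 = -0.087807

-0.0878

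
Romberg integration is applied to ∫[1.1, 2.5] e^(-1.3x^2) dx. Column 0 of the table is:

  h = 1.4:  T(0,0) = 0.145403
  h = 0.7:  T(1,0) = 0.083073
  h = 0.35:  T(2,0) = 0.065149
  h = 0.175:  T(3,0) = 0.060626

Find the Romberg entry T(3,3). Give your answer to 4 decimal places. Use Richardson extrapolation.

0.0591

Richardson extrapolation on the trapezoidal column (denominator 4−1=3):
T(1,1) = 0.083073 + (0.083073 − 0.145403)/3 = 0.062296
T(2,1) = (4·0.065149 − 0.083073) / 3 = 0.059174
T(3,1) = (4·0.060626 − 0.065149) / 3 = 0.059118
T(2,2) = (16·0.059174 − 0.062296) / 15 = 0.058966
T(3,2) = (16·0.059118 − 0.059174) / 15 = 0.059114
T(3,3) = (64·0.059114 − 0.058966) / 63 = 0.059116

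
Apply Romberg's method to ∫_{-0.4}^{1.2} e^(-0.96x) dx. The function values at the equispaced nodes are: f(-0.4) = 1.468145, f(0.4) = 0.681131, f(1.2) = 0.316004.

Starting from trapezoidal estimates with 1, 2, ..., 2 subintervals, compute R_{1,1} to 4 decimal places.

1.2023

R_{0,0} (trapezoid, 1 panel, h=1.6000): 1.427319
R_{1,0} (trapezoid, 2 panels, h=0.8000): 1.258564
R_{1,1} = 1.258564 + (1.258564 − 1.427319)/3 = 1.202312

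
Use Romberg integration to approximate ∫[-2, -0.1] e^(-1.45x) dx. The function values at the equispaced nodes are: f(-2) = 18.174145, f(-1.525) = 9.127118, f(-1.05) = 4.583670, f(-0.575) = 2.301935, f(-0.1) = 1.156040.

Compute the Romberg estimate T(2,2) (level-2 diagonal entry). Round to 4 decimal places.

T(0,0) (trapezoid, 1 panel, h=1.9000): 18.363676
T(1,0) (trapezoid, 2 panels, h=0.9500): 13.536324
T(2,0) (trapezoid, 4 panels, h=0.4750): 12.196962
T(1,1) = 13.536324 + (13.536324 − 18.363676)/3 = 11.927207
T(2,1) = 12.196962 + (12.196962 − 13.536324)/3 = 11.750508
T(2,2) = 11.750508 + (11.750508 − 11.927207)/15 = 11.738728

11.7387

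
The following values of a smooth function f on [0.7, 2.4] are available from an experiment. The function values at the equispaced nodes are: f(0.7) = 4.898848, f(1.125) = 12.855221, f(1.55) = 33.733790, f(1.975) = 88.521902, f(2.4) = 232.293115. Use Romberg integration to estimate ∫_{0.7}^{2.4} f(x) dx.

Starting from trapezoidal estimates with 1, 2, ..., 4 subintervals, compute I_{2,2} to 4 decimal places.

I_{0,0} (trapezoid, 1 panel, h=1.7000): 201.613169
I_{1,0} (trapezoid, 2 panels, h=0.8500): 129.480306
I_{2,0} (trapezoid, 4 panels, h=0.4250): 107.825430
I_{1,1} = 129.480306 + (129.480306 − 201.613169)/3 = 105.436018
I_{2,1} = 107.825430 + (107.825430 − 129.480306)/3 = 100.607138
I_{2,2} = 100.607138 + (100.607138 − 105.436018)/15 = 100.285213

100.2852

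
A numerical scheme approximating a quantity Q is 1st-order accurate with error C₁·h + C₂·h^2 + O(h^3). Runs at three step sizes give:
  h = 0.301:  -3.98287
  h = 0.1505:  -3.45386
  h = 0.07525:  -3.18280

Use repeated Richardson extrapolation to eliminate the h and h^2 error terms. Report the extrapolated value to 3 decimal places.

-2.907

First eliminate the h term (factor 2^1 = 2):
  B₁ = (2·(-3.45386) − (-3.98287))/1 = -2.92485
  B₂ = (2·(-3.18280) − (-3.45386))/1 = -2.91174
Then eliminate the h^2 term (factor 2^2 = 4):
  (4·(-2.91174) − (-2.92485))/3 = -2.90737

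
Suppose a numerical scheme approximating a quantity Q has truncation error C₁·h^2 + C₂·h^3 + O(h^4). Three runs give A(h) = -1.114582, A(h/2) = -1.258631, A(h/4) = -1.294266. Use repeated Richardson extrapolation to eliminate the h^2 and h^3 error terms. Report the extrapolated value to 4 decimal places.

-1.3061

First eliminate the h^2 term (factor 2^2 = 4):
  B₁ = (4·(-1.258631) − (-1.114582))/3 = -1.306647
  B₂ = (4·(-1.294266) − (-1.258631))/3 = -1.306144
Then eliminate the h^3 term (factor 2^3 = 8):
  (8·(-1.306144) − (-1.306647))/7 = -1.306072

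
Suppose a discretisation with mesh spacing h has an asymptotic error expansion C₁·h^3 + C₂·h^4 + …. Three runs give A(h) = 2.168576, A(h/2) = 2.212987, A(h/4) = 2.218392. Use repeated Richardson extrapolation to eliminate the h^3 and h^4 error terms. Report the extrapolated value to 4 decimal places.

2.2192

First eliminate the h^3 term (factor 2^3 = 8):
  B₁ = (8·2.212987 − 2.168576)/7 = 2.219331
  B₂ = (8·2.218392 − 2.212987)/7 = 2.219164
Then eliminate the h^4 term (factor 2^4 = 16):
  (16·2.219164 − 2.219331)/15 = 2.219153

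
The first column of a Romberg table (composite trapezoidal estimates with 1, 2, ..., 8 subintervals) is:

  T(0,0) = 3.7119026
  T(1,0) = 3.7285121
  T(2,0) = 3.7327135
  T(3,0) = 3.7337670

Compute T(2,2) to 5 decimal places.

Richardson extrapolation on the trapezoidal column (denominator 4−1=3):
T(1,1) = 3.7285121 + (3.7285121 − 3.7119026)/3 = 3.7340486
T(2,1) = 3.7327135 + (3.7327135 − 3.7285121)/3 = 3.7341140
T(2,2) = (16·3.7341140 − 3.7340486) / 15 = 3.7341184

3.73412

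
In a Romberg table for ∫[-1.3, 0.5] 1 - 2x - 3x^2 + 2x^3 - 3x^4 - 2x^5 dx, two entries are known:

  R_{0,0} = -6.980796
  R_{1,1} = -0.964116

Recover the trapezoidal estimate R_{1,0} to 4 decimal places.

-2.4683

From R_{1,1} = (4·R_{1,0} − R_{0,0})/3, solve for R_{1,0}:
4·R_{1,0} = 3·(-0.964116) + (-6.980796) = -9.873144
R_{1,0} = -2.468286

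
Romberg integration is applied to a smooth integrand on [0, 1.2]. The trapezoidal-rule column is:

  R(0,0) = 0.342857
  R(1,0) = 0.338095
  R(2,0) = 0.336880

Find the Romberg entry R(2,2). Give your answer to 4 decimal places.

Richardson extrapolation on the trapezoidal column (denominator 4−1=3):
R(1,1) = 0.338095 + (0.338095 − 0.342857)/3 = 0.336508
R(2,1) = 0.336880 + (0.336880 − 0.338095)/3 = 0.336475
R(2,2) = (16·0.336475 − 0.336508) / 15 = 0.336473

0.3365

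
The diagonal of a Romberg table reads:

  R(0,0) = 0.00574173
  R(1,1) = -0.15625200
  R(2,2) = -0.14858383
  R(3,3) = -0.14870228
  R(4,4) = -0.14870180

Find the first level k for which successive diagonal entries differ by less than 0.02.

|R(1,1) − R(0,0)| = 0.16199373 ≥ 0.02
|R(2,2) − R(1,1)| = 0.00766817 < 0.02

k = 2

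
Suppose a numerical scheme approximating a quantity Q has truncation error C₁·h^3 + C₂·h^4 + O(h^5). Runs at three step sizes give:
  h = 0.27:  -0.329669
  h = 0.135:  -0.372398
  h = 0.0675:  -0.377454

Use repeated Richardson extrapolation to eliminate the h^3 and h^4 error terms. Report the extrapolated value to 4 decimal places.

First eliminate the h^3 term (factor 2^3 = 8):
  B₁ = (8·(-0.372398) − (-0.329669))/7 = -0.378502
  B₂ = (8·(-0.377454) − (-0.372398))/7 = -0.378176
Then eliminate the h^4 term (factor 2^4 = 16):
  (16·(-0.378176) − (-0.378502))/15 = -0.378154

-0.3782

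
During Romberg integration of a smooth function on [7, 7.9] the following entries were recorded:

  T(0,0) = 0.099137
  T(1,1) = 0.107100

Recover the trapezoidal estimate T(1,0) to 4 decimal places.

0.1051

From T(1,1) = (4·T(1,0) − T(0,0))/3, solve for T(1,0):
4·T(1,0) = 3·0.107100 + 0.099137 = 0.420437
T(1,0) = 0.105109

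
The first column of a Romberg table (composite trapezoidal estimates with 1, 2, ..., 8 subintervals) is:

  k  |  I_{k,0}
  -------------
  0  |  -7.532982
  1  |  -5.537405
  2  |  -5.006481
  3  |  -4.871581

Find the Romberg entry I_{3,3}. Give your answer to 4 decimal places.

-4.8264

Richardson extrapolation on the trapezoidal column (denominator 4−1=3):
I_{1,1} = (4·(-5.537405) − (-7.532982)) / 3 = -4.872213
I_{2,1} = -5.006481 + (-5.006481 − (-5.537405))/3 = -4.829506
I_{3,1} = -4.871581 + (-4.871581 − (-5.006481))/3 = -4.826614
I_{2,2} = (16·(-4.829506) − (-4.872213)) / 15 = -4.826659
I_{3,2} = (16·(-4.826614) − (-4.829506)) / 15 = -4.826421
I_{3,3} = (64·(-4.826421) − (-4.826659)) / 63 = -4.826417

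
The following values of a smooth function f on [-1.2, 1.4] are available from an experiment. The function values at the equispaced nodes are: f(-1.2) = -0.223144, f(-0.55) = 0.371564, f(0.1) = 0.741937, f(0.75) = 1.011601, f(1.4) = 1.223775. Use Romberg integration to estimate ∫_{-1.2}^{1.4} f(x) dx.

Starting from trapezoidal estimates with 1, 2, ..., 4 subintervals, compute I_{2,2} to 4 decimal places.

I_{0,0} (trapezoid, 1 panel, h=2.6000): 1.300820
I_{1,0} (trapezoid, 2 panels, h=1.3000): 1.614928
I_{2,0} (trapezoid, 4 panels, h=0.6500): 1.706521
I_{1,1} = 1.614928 + (1.614928 − 1.300820)/3 = 1.719631
I_{2,1} = 1.706521 + (1.706521 − 1.614928)/3 = 1.737052
I_{2,2} = 1.737052 + (1.737052 − 1.719631)/15 = 1.738213

1.7382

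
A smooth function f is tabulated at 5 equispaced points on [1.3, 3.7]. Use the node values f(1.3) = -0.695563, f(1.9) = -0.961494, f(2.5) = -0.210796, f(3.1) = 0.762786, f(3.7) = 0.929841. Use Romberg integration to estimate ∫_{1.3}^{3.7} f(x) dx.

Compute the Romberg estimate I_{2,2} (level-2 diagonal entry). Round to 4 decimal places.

-0.1933

I_{0,0} (trapezoid, 1 panel, h=2.4000): 0.281134
I_{1,0} (trapezoid, 2 panels, h=1.2000): -0.112388
I_{2,0} (trapezoid, 4 panels, h=0.6000): -0.175419
I_{1,1} = -0.112388 + (-0.112388 − 0.281134)/3 = -0.243562
I_{2,1} = -0.175419 + (-0.175419 − (-0.112388))/3 = -0.196429
I_{2,2} = -0.196429 + (-0.196429 − (-0.243562))/15 = -0.193287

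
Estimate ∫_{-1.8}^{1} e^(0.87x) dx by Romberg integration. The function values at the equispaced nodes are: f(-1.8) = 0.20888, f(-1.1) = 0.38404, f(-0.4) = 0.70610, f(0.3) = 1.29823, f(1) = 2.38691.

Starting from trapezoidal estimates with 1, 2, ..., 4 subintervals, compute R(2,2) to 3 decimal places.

R(0,0) (trapezoid, 1 panel, h=2.8000): 3.63411
R(1,0) (trapezoid, 2 panels, h=1.4000): 2.80559
R(2,0) (trapezoid, 4 panels, h=0.7000): 2.58039
R(1,1) = 2.80559 + (2.80559 − 3.63411)/3 = 2.52942
R(2,1) = 2.58039 + (2.58039 − 2.80559)/3 = 2.50532
R(2,2) = 2.50532 + (2.50532 − 2.52942)/15 = 2.50371

2.504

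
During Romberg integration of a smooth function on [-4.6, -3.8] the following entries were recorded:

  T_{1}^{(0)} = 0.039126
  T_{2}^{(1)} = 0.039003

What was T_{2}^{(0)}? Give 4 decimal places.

0.0390

From T_{2}^{(1)} = (4·T_{2}^{(0)} − T_{1}^{(0)})/3, solve for T_{2}^{(0)}:
4·T_{2}^{(0)} = 3·0.039003 + 0.039126 = 0.156135
T_{2}^{(0)} = 0.039034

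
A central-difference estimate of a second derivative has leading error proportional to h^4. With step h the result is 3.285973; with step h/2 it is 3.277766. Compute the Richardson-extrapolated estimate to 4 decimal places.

Extrapolated value = (16·A(h/2) − A(h)) / (16 − 1)
= (16·3.277766 − 3.285973) / 15
= 49.158283 / 15 = 3.277219

3.2772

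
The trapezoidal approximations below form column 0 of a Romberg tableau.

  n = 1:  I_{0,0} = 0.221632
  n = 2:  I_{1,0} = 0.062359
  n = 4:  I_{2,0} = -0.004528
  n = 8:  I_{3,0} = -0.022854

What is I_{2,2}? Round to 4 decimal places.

Richardson extrapolation on the trapezoidal column (denominator 4−1=3):
I_{1,1} = (4·0.062359 − 0.221632) / 3 = 0.009268
I_{2,1} = (4·(-0.004528) − 0.062359) / 3 = -0.026824
I_{2,2} = -0.026824 + (-0.026824 − 0.009268)/15 = -0.029230

-0.0292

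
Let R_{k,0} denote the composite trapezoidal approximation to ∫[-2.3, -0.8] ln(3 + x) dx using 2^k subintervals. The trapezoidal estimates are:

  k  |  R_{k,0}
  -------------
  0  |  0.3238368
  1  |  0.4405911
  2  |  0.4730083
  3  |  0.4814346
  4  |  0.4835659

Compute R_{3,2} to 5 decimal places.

Richardson extrapolation on the trapezoidal column (denominator 4−1=3):
R_{2,1} = (4·0.4730083 − 0.4405911) / 3 = 0.4838140
R_{3,1} = (4·0.4814346 − 0.4730083) / 3 = 0.4842434
R_{3,2} = 0.4842434 + (0.4842434 − 0.4838140)/15 = 0.4842720

0.48427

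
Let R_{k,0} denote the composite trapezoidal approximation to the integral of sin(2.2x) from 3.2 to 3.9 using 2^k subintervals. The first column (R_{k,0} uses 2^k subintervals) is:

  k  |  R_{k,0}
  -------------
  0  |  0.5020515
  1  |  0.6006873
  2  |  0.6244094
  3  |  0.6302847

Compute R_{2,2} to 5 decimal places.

0.63223

R_{1,1} = 0.6006873 + (0.6006873 − 0.5020515)/3 = 0.6335659
R_{2,1} = 0.6244094 + (0.6244094 − 0.6006873)/3 = 0.6323168
R_{2,2} = (16·0.6323168 − 0.6335659) / 15 = 0.6322335
(Column j=1 coincides with Simpson's rule on the same nodes.)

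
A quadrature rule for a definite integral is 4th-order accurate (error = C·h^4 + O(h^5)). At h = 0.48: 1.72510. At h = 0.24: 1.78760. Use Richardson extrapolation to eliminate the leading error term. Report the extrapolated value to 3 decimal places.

Extrapolated value = (16·A(h/2) − A(h)) / (16 − 1)
= (16·1.78760 − 1.72510) / 15
= 26.87650 / 15 = 1.79177

1.792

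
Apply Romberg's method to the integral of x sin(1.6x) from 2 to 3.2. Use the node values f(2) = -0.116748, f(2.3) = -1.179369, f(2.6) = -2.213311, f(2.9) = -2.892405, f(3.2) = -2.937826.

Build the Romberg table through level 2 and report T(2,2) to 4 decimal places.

-2.3765

T(0,0) (trapezoid, 1 panel, h=1.2000): -1.832744
T(1,0) (trapezoid, 2 panels, h=0.6000): -2.244359
T(2,0) (trapezoid, 4 panels, h=0.3000): -2.343712
T(1,1) = -2.244359 + (-2.244359 − (-1.832744))/3 = -2.381564
T(2,1) = -2.343712 + (-2.343712 − (-2.244359))/3 = -2.376830
T(2,2) = -2.376830 + (-2.376830 − (-2.381564))/15 = -2.376514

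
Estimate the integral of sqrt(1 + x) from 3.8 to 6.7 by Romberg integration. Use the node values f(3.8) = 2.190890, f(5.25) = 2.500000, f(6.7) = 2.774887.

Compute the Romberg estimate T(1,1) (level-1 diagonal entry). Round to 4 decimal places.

T(0,0) (trapezoid, 1 panel, h=2.9000): 7.200377
T(1,0) (trapezoid, 2 panels, h=1.4500): 7.225188
T(1,1) = 7.225188 + (7.225188 − 7.200377)/3 = 7.233458

7.2335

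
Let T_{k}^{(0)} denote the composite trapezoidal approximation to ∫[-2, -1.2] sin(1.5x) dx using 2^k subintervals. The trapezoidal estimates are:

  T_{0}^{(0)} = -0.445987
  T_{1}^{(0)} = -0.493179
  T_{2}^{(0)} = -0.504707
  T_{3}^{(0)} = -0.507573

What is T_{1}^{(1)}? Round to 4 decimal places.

-0.5089

Richardson extrapolation on the trapezoidal column (denominator 4−1=3):
T_{1}^{(1)} = -0.493179 + (-0.493179 − (-0.445987))/3 = -0.508910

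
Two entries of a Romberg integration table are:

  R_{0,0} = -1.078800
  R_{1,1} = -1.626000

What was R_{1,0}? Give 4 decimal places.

From R_{1,1} = (4·R_{1,0} − R_{0,0})/3, solve for R_{1,0}:
4·R_{1,0} = 3·(-1.626000) + (-1.078800) = -5.956800
R_{1,0} = -1.489200

-1.4892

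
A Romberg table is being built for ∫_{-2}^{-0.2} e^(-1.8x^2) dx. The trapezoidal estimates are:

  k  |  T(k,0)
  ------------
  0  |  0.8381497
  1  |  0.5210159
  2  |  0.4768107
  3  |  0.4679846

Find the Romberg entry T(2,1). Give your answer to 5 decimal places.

T(2,1) = 0.4768107 + (0.4768107 − 0.5210159)/3 = 0.4620756
(Column j=1 coincides with Simpson's rule on the same nodes.)

0.46208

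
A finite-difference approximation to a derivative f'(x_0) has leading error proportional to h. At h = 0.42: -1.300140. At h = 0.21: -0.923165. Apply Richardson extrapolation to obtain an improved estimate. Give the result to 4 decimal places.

The leading error scales as h; refining by a factor of 2 reduces it by 2^1 = 2.
Extrapolated value = (2·A(h/2) − A(h)) / (2 − 1)
= (2·(-0.923165) − (-1.300140)) / 1
= -0.546190 / 1 = -0.546190

-0.5462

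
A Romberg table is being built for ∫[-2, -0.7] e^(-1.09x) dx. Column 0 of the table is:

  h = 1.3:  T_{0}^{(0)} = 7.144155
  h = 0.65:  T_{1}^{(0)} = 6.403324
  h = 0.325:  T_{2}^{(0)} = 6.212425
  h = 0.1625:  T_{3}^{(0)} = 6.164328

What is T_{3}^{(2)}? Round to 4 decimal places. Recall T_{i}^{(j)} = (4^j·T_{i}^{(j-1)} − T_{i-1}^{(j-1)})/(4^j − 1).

T_{2}^{(1)} = (4·6.212425 − 6.403324) / 3 = 6.148792
T_{3}^{(1)} = 6.164328 + (6.164328 − 6.212425)/3 = 6.148296
T_{3}^{(2)} = 6.148296 + (6.148296 − 6.148792)/15 = 6.148263

6.1483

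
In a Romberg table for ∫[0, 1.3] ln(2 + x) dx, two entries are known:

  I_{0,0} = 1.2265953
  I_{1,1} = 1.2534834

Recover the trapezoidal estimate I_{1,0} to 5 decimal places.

From I_{1,1} = (4·I_{1,0} − I_{0,0})/3, solve for I_{1,0}:
4·I_{1,0} = 3·1.2534834 + 1.2265953 = 4.9870455
I_{1,0} = 1.2467614

1.24676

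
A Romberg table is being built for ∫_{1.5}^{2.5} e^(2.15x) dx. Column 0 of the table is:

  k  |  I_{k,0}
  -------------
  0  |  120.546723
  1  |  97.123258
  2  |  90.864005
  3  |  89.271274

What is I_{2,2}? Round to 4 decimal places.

88.7417

I_{1,1} = 97.123258 + (97.123258 − 120.546723)/3 = 89.315436
I_{2,1} = 90.864005 + (90.864005 − 97.123258)/3 = 88.777587
I_{2,2} = (16·88.777587 − 89.315436) / 15 = 88.741730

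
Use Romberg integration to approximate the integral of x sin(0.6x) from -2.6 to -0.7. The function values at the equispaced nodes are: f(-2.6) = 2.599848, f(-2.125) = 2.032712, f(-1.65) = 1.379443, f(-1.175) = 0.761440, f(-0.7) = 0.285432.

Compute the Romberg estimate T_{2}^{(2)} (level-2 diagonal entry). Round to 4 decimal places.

T_{0}^{(0)} (trapezoid, 1 panel, h=1.9000): 2.741016
T_{1}^{(0)} (trapezoid, 2 panels, h=0.9500): 2.680979
T_{2}^{(0)} (trapezoid, 4 panels, h=0.4750): 2.667712
T_{1}^{(1)} = 2.680979 + (2.680979 − 2.741016)/3 = 2.660967
T_{2}^{(1)} = 2.667712 + (2.667712 − 2.680979)/3 = 2.663290
T_{2}^{(2)} = 2.663290 + (2.663290 − 2.660967)/15 = 2.663445

2.6634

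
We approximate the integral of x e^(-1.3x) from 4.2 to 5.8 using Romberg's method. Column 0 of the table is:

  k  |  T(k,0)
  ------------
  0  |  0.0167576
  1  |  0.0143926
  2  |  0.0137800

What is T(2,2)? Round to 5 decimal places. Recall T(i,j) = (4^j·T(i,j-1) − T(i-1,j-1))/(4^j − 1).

0.01357

T(1,1) = 0.0143926 + (0.0143926 − 0.0167576)/3 = 0.0136043
T(2,1) = (4·0.0137800 − 0.0143926) / 3 = 0.0135758
T(2,2) = 0.0135758 + (0.0135758 − 0.0136043)/15 = 0.0135739
(Column j=1 coincides with Simpson's rule on the same nodes.)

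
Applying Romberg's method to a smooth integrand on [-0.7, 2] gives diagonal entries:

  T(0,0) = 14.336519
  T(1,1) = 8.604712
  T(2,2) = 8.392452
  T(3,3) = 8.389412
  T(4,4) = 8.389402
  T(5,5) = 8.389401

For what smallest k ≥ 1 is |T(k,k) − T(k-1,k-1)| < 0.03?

k = 3

|T(1,1) − T(0,0)| = 5.731807 ≥ 0.03
|T(2,2) − T(1,1)| = 0.212260 ≥ 0.03
|T(3,3) − T(2,2)| = 0.003040 < 0.03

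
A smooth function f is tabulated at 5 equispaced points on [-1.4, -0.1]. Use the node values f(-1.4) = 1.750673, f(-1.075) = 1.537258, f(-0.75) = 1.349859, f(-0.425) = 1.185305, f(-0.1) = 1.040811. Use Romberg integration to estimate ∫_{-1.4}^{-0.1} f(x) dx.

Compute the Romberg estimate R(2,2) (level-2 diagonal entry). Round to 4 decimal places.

R(0,0) (trapezoid, 1 panel, h=1.3000): 1.814465
R(1,0) (trapezoid, 2 panels, h=0.6500): 1.784641
R(2,0) (trapezoid, 4 panels, h=0.3250): 1.777153
R(1,1) = 1.784641 + (1.784641 − 1.814465)/3 = 1.774700
R(2,1) = 1.777153 + (1.777153 − 1.784641)/3 = 1.774657
R(2,2) = 1.774657 + (1.774657 − 1.774700)/15 = 1.774654

1.7747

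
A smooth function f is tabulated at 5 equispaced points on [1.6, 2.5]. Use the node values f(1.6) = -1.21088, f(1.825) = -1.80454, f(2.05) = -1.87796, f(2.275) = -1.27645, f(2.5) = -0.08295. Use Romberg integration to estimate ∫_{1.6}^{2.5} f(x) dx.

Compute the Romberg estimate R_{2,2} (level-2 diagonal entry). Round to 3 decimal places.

R_{0,0} (trapezoid, 1 panel, h=0.9000): -0.58222
R_{1,0} (trapezoid, 2 panels, h=0.4500): -1.13619
R_{2,0} (trapezoid, 4 panels, h=0.2250): -1.26132
R_{1,1} = -1.13619 + (-1.13619 − (-0.58222))/3 = -1.32085
R_{2,1} = -1.26132 + (-1.26132 − (-1.13619))/3 = -1.30303
R_{2,2} = -1.30303 + (-1.30303 − (-1.32085))/15 = -1.30184

-1.302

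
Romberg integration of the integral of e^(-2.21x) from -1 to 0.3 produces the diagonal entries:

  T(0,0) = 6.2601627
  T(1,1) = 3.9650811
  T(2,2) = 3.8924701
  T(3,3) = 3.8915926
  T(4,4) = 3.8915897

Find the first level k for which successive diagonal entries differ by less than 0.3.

k = 2

|T(1,1) − T(0,0)| = 2.2950816 ≥ 0.3
|T(2,2) − T(1,1)| = 0.0726110 < 0.3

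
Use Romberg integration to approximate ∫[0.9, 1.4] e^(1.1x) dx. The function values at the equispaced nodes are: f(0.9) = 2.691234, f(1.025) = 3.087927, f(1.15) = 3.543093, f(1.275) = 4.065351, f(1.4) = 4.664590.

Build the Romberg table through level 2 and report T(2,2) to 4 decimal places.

T(0,0) (trapezoid, 1 panel, h=0.5000): 1.838956
T(1,0) (trapezoid, 2 panels, h=0.2500): 1.805251
T(2,0) (trapezoid, 4 panels, h=0.1250): 1.796785
T(1,1) = 1.805251 + (1.805251 − 1.838956)/3 = 1.794016
T(2,1) = 1.796785 + (1.796785 − 1.805251)/3 = 1.793963
T(2,2) = 1.793963 + (1.793963 − 1.794016)/15 = 1.793959

1.7940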